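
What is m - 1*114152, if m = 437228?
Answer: 323076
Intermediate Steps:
m - 1*114152 = 437228 - 1*114152 = 437228 - 114152 = 323076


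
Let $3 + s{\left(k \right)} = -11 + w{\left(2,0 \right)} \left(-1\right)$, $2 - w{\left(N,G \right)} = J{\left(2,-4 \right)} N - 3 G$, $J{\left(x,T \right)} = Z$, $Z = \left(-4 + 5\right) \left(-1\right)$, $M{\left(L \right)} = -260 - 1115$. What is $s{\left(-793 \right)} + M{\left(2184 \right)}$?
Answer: $-1393$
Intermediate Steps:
$M{\left(L \right)} = -1375$ ($M{\left(L \right)} = -260 - 1115 = -1375$)
$Z = -1$ ($Z = 1 \left(-1\right) = -1$)
$J{\left(x,T \right)} = -1$
$w{\left(N,G \right)} = 2 + N + 3 G$ ($w{\left(N,G \right)} = 2 - \left(- N - 3 G\right) = 2 + \left(N + 3 G\right) = 2 + N + 3 G$)
$s{\left(k \right)} = -18$ ($s{\left(k \right)} = -3 - \left(11 - \left(2 + 2 + 3 \cdot 0\right) \left(-1\right)\right) = -3 - \left(11 - \left(2 + 2 + 0\right) \left(-1\right)\right) = -3 + \left(-11 + 4 \left(-1\right)\right) = -3 - 15 = -18$)
$s{\left(-793 \right)} + M{\left(2184 \right)} = -18 - 1375 = -1393$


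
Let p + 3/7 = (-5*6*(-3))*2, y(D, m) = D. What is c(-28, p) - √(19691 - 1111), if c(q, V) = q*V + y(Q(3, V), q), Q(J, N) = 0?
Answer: -5028 - 2*√4645 ≈ -5164.3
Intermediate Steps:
p = 1257/7 (p = -3/7 + (-5*6*(-3))*2 = -3/7 - 30*(-3)*2 = -3/7 + 90*2 = -3/7 + 180 = 1257/7 ≈ 179.57)
c(q, V) = V*q (c(q, V) = q*V + 0 = V*q + 0 = V*q)
c(-28, p) - √(19691 - 1111) = (1257/7)*(-28) - √(19691 - 1111) = -5028 - √18580 = -5028 - 2*√4645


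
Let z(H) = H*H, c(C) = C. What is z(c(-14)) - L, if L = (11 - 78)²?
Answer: -4293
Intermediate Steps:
L = 4489 (L = (-67)² = 4489)
z(H) = H²
z(c(-14)) - L = (-14)² - 1*4489 = 196 - 4489 = -4293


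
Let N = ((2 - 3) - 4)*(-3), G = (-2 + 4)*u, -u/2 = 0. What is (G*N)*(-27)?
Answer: 0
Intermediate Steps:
u = 0 (u = -2*0 = 0)
G = 0 (G = (-2 + 4)*0 = 2*0 = 0)
N = 15 (N = (-1 - 4)*(-3) = -5*(-3) = 15)
(G*N)*(-27) = (0*15)*(-27) = 0*(-27) = 0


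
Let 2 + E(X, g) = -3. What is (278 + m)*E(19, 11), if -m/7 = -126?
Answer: -5800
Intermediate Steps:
m = 882 (m = -7*(-126) = 882)
E(X, g) = -5 (E(X, g) = -2 - 3 = -5)
(278 + m)*E(19, 11) = (278 + 882)*(-5) = 1160*(-5) = -5800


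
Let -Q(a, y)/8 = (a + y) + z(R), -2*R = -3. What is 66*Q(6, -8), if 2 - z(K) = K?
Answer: 792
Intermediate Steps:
R = 3/2 (R = -½*(-3) = 3/2 ≈ 1.5000)
z(K) = 2 - K
Q(a, y) = -4 - 8*a - 8*y (Q(a, y) = -8*((a + y) + (2 - 1*3/2)) = -8*((a + y) + (2 - 3/2)) = -8*((a + y) + ½) = -8*(½ + a + y) = -4 - 8*a - 8*y)
66*Q(6, -8) = 66*(-4 - 8*6 - 8*(-8)) = 66*(-4 - 48 + 64) = 66*12 = 792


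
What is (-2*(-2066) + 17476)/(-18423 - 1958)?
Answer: -21608/20381 ≈ -1.0602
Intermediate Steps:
(-2*(-2066) + 17476)/(-18423 - 1958) = (4132 + 17476)/(-20381) = 21608*(-1/20381) = -21608/20381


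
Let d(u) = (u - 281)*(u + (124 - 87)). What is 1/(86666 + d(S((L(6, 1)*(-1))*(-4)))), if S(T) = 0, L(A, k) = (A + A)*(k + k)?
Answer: 1/76269 ≈ 1.3111e-5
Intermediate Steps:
L(A, k) = 4*A*k (L(A, k) = (2*A)*(2*k) = 4*A*k)
d(u) = (-281 + u)*(37 + u) (d(u) = (-281 + u)*(u + 37) = (-281 + u)*(37 + u))
1/(86666 + d(S((L(6, 1)*(-1))*(-4)))) = 1/(86666 + (-10397 + 0² - 244*0)) = 1/(86666 + (-10397 + 0 + 0)) = 1/(86666 - 10397) = 1/76269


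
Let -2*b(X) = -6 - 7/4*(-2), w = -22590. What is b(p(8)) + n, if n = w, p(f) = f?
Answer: -90355/4 ≈ -22589.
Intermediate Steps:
n = -22590
b(X) = 5/4 (b(X) = -(-6 - 7/4*(-2))/2 = -(-6 + 7/2)/2 = -½*(-5/2) = 5/4)
b(p(8)) + n = 5/4 - 22590 = -90355/4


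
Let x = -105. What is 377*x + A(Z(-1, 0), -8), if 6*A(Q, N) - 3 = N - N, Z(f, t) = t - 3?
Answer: -79169/2 ≈ -39585.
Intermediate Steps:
Z(f, t) = -3 + t
A(Q, N) = ½ (A(Q, N) = ½ + (N - N)/6 = ½ + (⅙)*0 = ½ + 0 = ½)
377*x + A(Z(-1, 0), -8) = 377*(-105) + ½ = -39585 + ½ = -79169/2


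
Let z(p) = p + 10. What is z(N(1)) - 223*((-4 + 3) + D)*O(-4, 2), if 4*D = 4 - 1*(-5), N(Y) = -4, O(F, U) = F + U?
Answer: 1127/2 ≈ 563.50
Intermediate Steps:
z(p) = 10 + p
D = 9/4 (D = (4 - 1*(-5))/4 = (4 + 5)/4 = (¼)*9 = 9/4 ≈ 2.2500)
z(N(1)) - 223*((-4 + 3) + D)*O(-4, 2) = (10 - 4) - 223*((-4 + 3) + 9/4)*(-4 + 2) = 6 - 223*(-1 + 9/4)*(-2) = 6 - 1115*(-2)/4 = 6 - 223*(-5/2) = 6 + 1115/2 = 1127/2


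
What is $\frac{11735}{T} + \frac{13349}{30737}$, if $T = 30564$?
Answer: $\frac{109813933}{134206524} \approx 0.81825$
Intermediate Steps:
$\frac{11735}{T} + \frac{13349}{30737} = \frac{11735}{30564} + \frac{13349}{30737} = 11735 \cdot \frac{1}{30564} + 13349 \cdot \frac{1}{30737} = \frac{11735}{30564} + \frac{1907}{4391} = \frac{109813933}{134206524}$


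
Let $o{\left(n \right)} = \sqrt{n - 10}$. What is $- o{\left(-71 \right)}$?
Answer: $- 9 i \approx - 9.0 i$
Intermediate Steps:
$o{\left(n \right)} = \sqrt{-10 + n}$
$- o{\left(-71 \right)} = - \sqrt{-10 - 71} = - \sqrt{-81} = - 9 i$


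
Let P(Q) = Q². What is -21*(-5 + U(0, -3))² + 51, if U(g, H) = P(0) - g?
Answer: -474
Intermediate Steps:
U(g, H) = -g (U(g, H) = 0² - g = 0 - g = -g)
-21*(-5 + U(0, -3))² + 51 = -21*(-5 - 1*0)² + 51 = -21*(-5 + 0)² + 51 = -21*(-5)² + 51 = -21*25 + 51 = -525 + 51 = -474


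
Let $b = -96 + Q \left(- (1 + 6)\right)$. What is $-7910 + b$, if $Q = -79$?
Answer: $-7453$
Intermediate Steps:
$b = 457$ ($b = -96 - 79 \left(- (1 + 6)\right) = -96 - 79 \left(\left(-1\right) 7\right) = -96 - -553 = -96 + 553 = 457$)
$-7910 + b = -7910 + 457 = -7453$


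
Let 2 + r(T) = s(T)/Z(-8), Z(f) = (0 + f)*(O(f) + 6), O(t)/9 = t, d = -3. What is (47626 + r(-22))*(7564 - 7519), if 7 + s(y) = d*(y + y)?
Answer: 377183955/176 ≈ 2.1431e+6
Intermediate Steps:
O(t) = 9*t
s(y) = -7 - 6*y (s(y) = -7 - 3*(y + y) = -7 - 6*y)
Z(f) = f*(6 + 9*f) (Z(f) = (0 + f)*(9*f + 6) = f*(6 + 9*f))
r(T) = -1063/528 - T/88 (r(T) = -2 + (-7 - 6*T)/((3*(-8)*(2 + 3*(-8)))) = -2 + (-7 - 6*T)/((3*(-8)*(2 - 24))) = -2 + (-7 - 6*T)/((3*(-8)*(-22))) = -2 + (-7 - 6*T)/528 = -2 + (-7 - 6*T)*(1/528) = -2 + (-7/528 - T/88) = -1063/528 - T/88)
(47626 + r(-22))*(7564 - 7519) = (47626 + (-1063/528 - 1/88*(-22)))*(7564 - 7519) = (47626 + (-1063/528 + ¼))*45 = (47626 - 931/528)*45 = (25145597/528)*45 = 377183955/176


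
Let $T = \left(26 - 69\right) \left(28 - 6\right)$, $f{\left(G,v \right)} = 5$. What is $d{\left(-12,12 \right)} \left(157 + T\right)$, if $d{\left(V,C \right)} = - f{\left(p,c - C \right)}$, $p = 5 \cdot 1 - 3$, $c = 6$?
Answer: $3945$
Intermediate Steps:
$p = 2$ ($p = 5 - 3 = 2$)
$T = -946$ ($T = \left(-43\right) 22 = -946$)
$d{\left(V,C \right)} = -5$ ($d{\left(V,C \right)} = \left(-1\right) 5 = -5$)
$d{\left(-12,12 \right)} \left(157 + T\right) = - 5 \left(157 - 946\right) = \left(-5\right) \left(-789\right) = 3945$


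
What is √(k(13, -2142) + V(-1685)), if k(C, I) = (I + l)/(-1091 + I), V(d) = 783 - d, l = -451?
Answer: √25804632421/3233 ≈ 49.687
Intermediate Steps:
k(C, I) = (-451 + I)/(-1091 + I) (k(C, I) = (I - 451)/(-1091 + I) = (-451 + I)/(-1091 + I))
√(k(13, -2142) + V(-1685)) = √((-451 - 2142)/(-1091 - 2142) + (783 - 1*(-1685))) = √(-2593/(-3233) + (783 + 1685)) = √(-1/3233*(-2593) + 2468) = √(2593/3233 + 2468) = √(7981637/3233) = √25804632421/3233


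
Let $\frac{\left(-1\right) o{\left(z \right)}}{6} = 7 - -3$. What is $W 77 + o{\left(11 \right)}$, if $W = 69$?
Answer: $5253$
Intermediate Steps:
$o{\left(z \right)} = -60$ ($o{\left(z \right)} = - 6 \left(7 - -3\right) = - 6 \left(7 + 3\right) = \left(-6\right) 10 = -60$)
$W 77 + o{\left(11 \right)} = 69 \cdot 77 - 60 = 5313 - 60 = 5253$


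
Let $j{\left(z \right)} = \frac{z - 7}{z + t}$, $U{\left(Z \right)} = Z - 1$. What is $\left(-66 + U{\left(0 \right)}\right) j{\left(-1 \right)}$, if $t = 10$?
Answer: $\frac{536}{9} \approx 59.556$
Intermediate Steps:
$U{\left(Z \right)} = -1 + Z$ ($U{\left(Z \right)} = Z - 1 = -1 + Z$)
$j{\left(z \right)} = \frac{-7 + z}{10 + z}$ ($j{\left(z \right)} = \frac{z - 7}{z + 10} = \frac{-7 + z}{10 + z}$)
$\left(-66 + U{\left(0 \right)}\right) j{\left(-1 \right)} = \left(-66 + \left(-1 + 0\right)\right) \frac{-7 - 1}{10 - 1} = \left(-66 - 1\right) \frac{1}{9} \left(-8\right) = - 67 \cdot \frac{1}{9} \left(-8\right) = \left(-67\right) \left(- \frac{8}{9}\right) = \frac{536}{9}$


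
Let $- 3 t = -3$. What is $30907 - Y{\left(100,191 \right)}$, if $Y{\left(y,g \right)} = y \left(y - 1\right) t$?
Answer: $21007$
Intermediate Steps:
$t = 1$ ($t = \left(- \frac{1}{3}\right) \left(-3\right) = 1$)
$Y{\left(y,g \right)} = y \left(-1 + y\right)$ ($Y{\left(y,g \right)} = y \left(y - 1\right) 1 = y \left(-1 + y\right) 1 = y \left(-1 + y\right)$)
$30907 - Y{\left(100,191 \right)} = 30907 - 100 \left(-1 + 100\right) = 30907 - 100 \cdot 99 = 30907 - 9900 = 21007$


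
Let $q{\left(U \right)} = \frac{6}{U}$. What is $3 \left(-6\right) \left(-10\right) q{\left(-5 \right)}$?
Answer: $-216$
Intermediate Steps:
$3 \left(-6\right) \left(-10\right) q{\left(-5 \right)} = 3 \left(-6\right) \left(-10\right) \frac{6}{-5} = \left(-18\right) \left(-10\right) 6 \left(- \frac{1}{5}\right) = 180 \left(- \frac{6}{5}\right) = -216$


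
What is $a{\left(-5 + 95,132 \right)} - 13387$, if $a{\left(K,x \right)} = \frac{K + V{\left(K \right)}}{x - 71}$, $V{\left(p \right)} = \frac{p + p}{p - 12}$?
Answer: $- \frac{10614691}{793} \approx -13385.0$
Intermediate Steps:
$V{\left(p \right)} = \frac{2 p}{-12 + p}$
$a{\left(K,x \right)} = \frac{K + \frac{2 K}{-12 + K}}{-71 + x}$ ($a{\left(K,x \right)} = \frac{K + \frac{2 K}{-12 + K}}{x - 71} = \frac{K + \frac{2 K}{-12 + K}}{-71 + x}$)
$a{\left(-5 + 95,132 \right)} - 13387 = \frac{\left(-5 + 95\right) \left(-10 + \left(-5 + 95\right)\right)}{\left(-71 + 132\right) \left(-12 + \left(-5 + 95\right)\right)} - 13387 = \frac{90 \left(-10 + 90\right)}{61 \left(-12 + 90\right)} - 13387 = 90 \cdot \frac{1}{61} \cdot \frac{1}{78} \cdot 80 - 13387 = \frac{1200}{793} - 13387 = - \frac{10614691}{793}$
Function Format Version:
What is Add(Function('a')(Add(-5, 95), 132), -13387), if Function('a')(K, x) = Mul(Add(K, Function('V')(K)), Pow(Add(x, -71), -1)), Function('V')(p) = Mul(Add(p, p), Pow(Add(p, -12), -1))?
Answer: Rational(-10614691, 793) ≈ -13385.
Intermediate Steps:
Function('V')(p) = Mul(2, p, Pow(Add(-12, p), -1)) (Function('V')(p) = Mul(Mul(2, p), Pow(Add(-12, p), -1)) = Mul(2, p, Pow(Add(-12, p), -1)))
Function('a')(K, x) = Mul(Pow(Add(-71, x), -1), Add(K, Mul(2, K, Pow(Add(-12, K), -1)))) (Function('a')(K, x) = Mul(Add(K, Mul(2, K, Pow(Add(-12, K), -1))), Pow(Add(x, -71), -1)) = Mul(Add(K, Mul(2, K, Pow(Add(-12, K), -1))), Pow(Add(-71, x), -1)) = Mul(Pow(Add(-71, x), -1), Add(K, Mul(2, K, Pow(Add(-12, K), -1)))))
Add(Function('a')(Add(-5, 95), 132), -13387) = Add(Mul(Add(-5, 95), Pow(Add(-71, 132), -1), Pow(Add(-12, Add(-5, 95)), -1), Add(-10, Add(-5, 95))), -13387) = Add(Mul(90, Pow(61, -1), Pow(Add(-12, 90), -1), Add(-10, 90)), -13387) = Add(Mul(90, Rational(1, 61), Pow(78, -1), 80), -13387) = Add(Mul(90, Rational(1, 61), Rational(1, 78), 80), -13387) = Add(Rational(1200, 793), -13387) = Rational(-10614691, 793)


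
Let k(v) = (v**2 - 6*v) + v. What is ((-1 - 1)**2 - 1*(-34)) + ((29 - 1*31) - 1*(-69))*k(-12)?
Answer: 13706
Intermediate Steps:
k(v) = v**2 - 5*v
((-1 - 1)**2 - 1*(-34)) + ((29 - 1*31) - 1*(-69))*k(-12) = ((-1 - 1)**2 - 1*(-34)) + ((29 - 1*31) - 1*(-69))*(-12*(-5 - 12)) = ((-2)**2 + 34) + ((29 - 31) + 69)*(-12*(-17)) = (4 + 34) + (-2 + 69)*204 = 38 + 67*204 = 38 + 13668 = 13706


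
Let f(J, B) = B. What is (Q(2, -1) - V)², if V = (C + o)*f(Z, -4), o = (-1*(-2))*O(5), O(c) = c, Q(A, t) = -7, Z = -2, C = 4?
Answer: 2401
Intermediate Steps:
o = 10 (o = -1*(-2)*5 = 2*5 = 10)
V = -56 (V = (4 + 10)*(-4) = 14*(-4) = -56)
(Q(2, -1) - V)² = (-7 - 1*(-56))² = (-7 + 56)² = 49² = 2401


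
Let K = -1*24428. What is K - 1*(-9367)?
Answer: -15061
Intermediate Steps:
K = -24428
K - 1*(-9367) = -24428 - 1*(-9367) = -24428 + 9367 = -15061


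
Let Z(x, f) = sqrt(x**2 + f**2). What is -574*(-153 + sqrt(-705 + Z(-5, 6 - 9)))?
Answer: 87822 - 574*sqrt(-705 + sqrt(34)) ≈ 87822.0 - 15178.0*I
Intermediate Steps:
Z(x, f) = sqrt(f**2 + x**2)
-574*(-153 + sqrt(-705 + Z(-5, 6 - 9))) = -574*(-153 + sqrt(-705 + sqrt((6 - 9)**2 + (-5)**2))) = -574*(-153 + sqrt(-705 + sqrt((-3)**2 + 25))) = -574*(-153 + sqrt(-705 + sqrt(9 + 25))) = -574*(-153 + sqrt(-705 + sqrt(34))) = 87822 - 574*sqrt(-705 + sqrt(34))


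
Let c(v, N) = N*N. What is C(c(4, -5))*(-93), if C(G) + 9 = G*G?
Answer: -57288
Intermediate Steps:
c(v, N) = N**2
C(G) = -9 + G**2 (C(G) = -9 + G*G = -9 + G**2)
C(c(4, -5))*(-93) = (-9 + ((-5)**2)**2)*(-93) = (-9 + 25**2)*(-93) = (-9 + 625)*(-93) = 616*(-93) = -57288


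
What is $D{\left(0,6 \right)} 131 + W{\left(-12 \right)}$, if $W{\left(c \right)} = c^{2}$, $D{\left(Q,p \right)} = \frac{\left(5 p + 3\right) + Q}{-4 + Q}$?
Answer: $- \frac{3747}{4} \approx -936.75$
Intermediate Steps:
$D{\left(Q,p \right)} = \frac{3 + Q + 5 p}{-4 + Q}$ ($D{\left(Q,p \right)} = \frac{\left(3 + 5 p\right) + Q}{-4 + Q} = \frac{3 + Q + 5 p}{-4 + Q}$)
$D{\left(0,6 \right)} 131 + W{\left(-12 \right)} = \frac{3 + 0 + 5 \cdot 6}{-4 + 0} \cdot 131 + \left(-12\right)^{2} = \frac{3 + 0 + 30}{-4} \cdot 131 + 144 = \left(- \frac{1}{4}\right) 33 \cdot 131 + 144 = \left(- \frac{33}{4}\right) 131 + 144 = - \frac{4323}{4} + 144 = - \frac{3747}{4}$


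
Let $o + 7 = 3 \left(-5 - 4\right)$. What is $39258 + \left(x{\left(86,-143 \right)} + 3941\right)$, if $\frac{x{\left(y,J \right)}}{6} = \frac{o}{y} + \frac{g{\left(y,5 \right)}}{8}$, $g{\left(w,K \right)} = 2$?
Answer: $\frac{3715039}{86} \approx 43198.0$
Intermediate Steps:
$o = -34$ ($o = -7 + 3 \left(-5 - 4\right) = -7 + 3 \left(-9\right) = -7 - 27 = -34$)
$x{\left(y,J \right)} = \frac{3}{2} - \frac{204}{y}$ ($x{\left(y,J \right)} = 6 \left(- \frac{34}{y} + \frac{2}{8}\right) = 6 \left(- \frac{34}{y} + 2 \cdot \frac{1}{8}\right) = 6 \left(- \frac{34}{y} + \frac{1}{4}\right) = 6 \left(\frac{1}{4} - \frac{34}{y}\right) = \frac{3}{2} - \frac{204}{y}$)
$39258 + \left(x{\left(86,-143 \right)} + 3941\right) = 39258 + \left(\left(\frac{3}{2} - \frac{204}{86}\right) + 3941\right) = 39258 + \left(\left(\frac{3}{2} - \frac{102}{43}\right) + 3941\right) = 39258 + \left(- \frac{75}{86} + 3941\right) = 39258 + \frac{338851}{86} = \frac{3715039}{86}$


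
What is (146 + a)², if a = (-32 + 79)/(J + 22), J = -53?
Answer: 20061441/961 ≈ 20876.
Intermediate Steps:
a = -47/31 (a = (-32 + 79)/(-53 + 22) = 47/(-31) = 47*(-1/31) = -47/31 ≈ -1.5161)
(146 + a)² = (146 - 47/31)² = (4479/31)² = 20061441/961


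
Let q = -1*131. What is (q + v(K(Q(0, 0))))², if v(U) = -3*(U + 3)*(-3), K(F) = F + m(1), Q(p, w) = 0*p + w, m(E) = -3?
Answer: 17161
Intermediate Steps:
Q(p, w) = w (Q(p, w) = 0 + w = w)
K(F) = -3 + F (K(F) = F - 3 = -3 + F)
v(U) = 27 + 9*U (v(U) = -3*(3 + U)*(-3) = (-9 - 3*U)*(-3) = 27 + 9*U)
q = -131
(q + v(K(Q(0, 0))))² = (-131 + (27 + 9*(-3 + 0)))² = (-131 + (27 + 9*(-3)))² = (-131 + (27 - 27))² = (-131 + 0)² = (-131)² = 17161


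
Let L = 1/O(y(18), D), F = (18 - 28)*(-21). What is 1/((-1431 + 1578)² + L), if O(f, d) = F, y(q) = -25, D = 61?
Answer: 210/4537891 ≈ 4.6277e-5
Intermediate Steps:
F = 210 (F = -10*(-21) = 210)
O(f, d) = 210
L = 1/210 ≈ 0.0047619
1/((-1431 + 1578)² + L) = 1/((-1431 + 1578)² + 1/210) = 1/(147² + 1/210) = 1/(21609 + 1/210) = 1/(4537891/210) = 210/4537891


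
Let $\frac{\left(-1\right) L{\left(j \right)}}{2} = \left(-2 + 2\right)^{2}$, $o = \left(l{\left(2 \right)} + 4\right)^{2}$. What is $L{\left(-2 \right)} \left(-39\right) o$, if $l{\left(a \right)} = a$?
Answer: $0$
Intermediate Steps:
$o = 36$ ($o = \left(2 + 4\right)^{2} = 6^{2} = 36$)
$L{\left(j \right)} = 0$ ($L{\left(j \right)} = - 2 \left(-2 + 2\right)^{2} = - 2 \cdot 0^{2} = \left(-2\right) 0 = 0$)
$L{\left(-2 \right)} \left(-39\right) o = 0 \left(-39\right) 36 = 0 \cdot 36 = 0$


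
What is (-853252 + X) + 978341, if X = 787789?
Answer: 912878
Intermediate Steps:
(-853252 + X) + 978341 = (-853252 + 787789) + 978341 = -65463 + 978341 = 912878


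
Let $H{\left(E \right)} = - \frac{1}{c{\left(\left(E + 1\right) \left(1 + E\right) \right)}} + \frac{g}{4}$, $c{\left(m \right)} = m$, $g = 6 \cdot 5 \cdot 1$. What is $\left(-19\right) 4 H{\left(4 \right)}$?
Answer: $- \frac{14174}{25} \approx -566.96$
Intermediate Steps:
$g = 30$ ($g = 30 \cdot 1 = 30$)
$H{\left(E \right)} = \frac{15}{2} - \frac{1}{\left(1 + E\right)^{2}}$ ($H{\left(E \right)} = - \frac{1}{\left(E + 1\right) \left(1 + E\right)} + \frac{30}{4} = - \frac{1}{\left(1 + E\right) \left(1 + E\right)} + 30 \cdot \frac{1}{4} = - \frac{1}{\left(1 + E\right)^{2}} + \frac{15}{2} = \frac{15}{2} - \frac{1}{\left(1 + E\right)^{2}}$)
$\left(-19\right) 4 H{\left(4 \right)} = \left(-19\right) 4 \frac{13 + 15 \cdot 4^{2} + 30 \cdot 4}{2 \left(1 + 4^{2} + 2 \cdot 4\right)} = - 76 \frac{13 + 15 \cdot 16 + 120}{2 \left(1 + 16 + 8\right)} = - 76 \frac{13 + 240 + 120}{2 \cdot 25} = - 76 \cdot \frac{1}{2} \cdot \frac{1}{25} \cdot 373 = \left(-76\right) \frac{373}{50} = - \frac{14174}{25}$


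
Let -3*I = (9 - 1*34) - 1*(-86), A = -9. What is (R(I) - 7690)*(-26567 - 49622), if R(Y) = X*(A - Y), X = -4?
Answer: 1768041934/3 ≈ 5.8935e+8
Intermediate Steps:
I = -61/3 (I = -((9 - 1*34) - 1*(-86))/3 = -((9 - 34) + 86)/3 = -(-25 + 86)/3 = -1/3*61 = -61/3 ≈ -20.333)
R(Y) = 36 + 4*Y (R(Y) = -4*(-9 - Y) = 36 + 4*Y)
(R(I) - 7690)*(-26567 - 49622) = ((36 + 4*(-61/3)) - 7690)*(-26567 - 49622) = ((36 - 244/3) - 7690)*(-76189) = (-136/3 - 7690)*(-76189) = -23206/3*(-76189) = 1768041934/3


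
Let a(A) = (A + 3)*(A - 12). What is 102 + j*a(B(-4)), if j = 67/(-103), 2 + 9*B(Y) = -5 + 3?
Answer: 1023578/8343 ≈ 122.69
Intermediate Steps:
B(Y) = -4/9 (B(Y) = -2/9 + (-5 + 3)/9 = -2/9 + (⅑)*(-2) = -2/9 - 2/9 = -4/9)
j = -67/103 (j = 67*(-1/103) = -67/103 ≈ -0.65049)
a(A) = (-12 + A)*(3 + A) (a(A) = (3 + A)*(-12 + A) = (-12 + A)*(3 + A))
102 + j*a(B(-4)) = 102 - 67*(-36 + (-4/9)² - 9*(-4/9))/103 = 102 - 67*(-36 + 16/81 + 4)/103 = 102 - 67/103*(-2576/81) = 102 + 172592/8343 = 1023578/8343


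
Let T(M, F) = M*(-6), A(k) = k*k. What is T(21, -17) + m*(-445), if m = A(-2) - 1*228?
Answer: 99554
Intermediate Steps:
A(k) = k**2
T(M, F) = -6*M
m = -224 (m = (-2)**2 - 1*228 = 4 - 228 = -224)
T(21, -17) + m*(-445) = -6*21 - 224*(-445) = -126 + 99680 = 99554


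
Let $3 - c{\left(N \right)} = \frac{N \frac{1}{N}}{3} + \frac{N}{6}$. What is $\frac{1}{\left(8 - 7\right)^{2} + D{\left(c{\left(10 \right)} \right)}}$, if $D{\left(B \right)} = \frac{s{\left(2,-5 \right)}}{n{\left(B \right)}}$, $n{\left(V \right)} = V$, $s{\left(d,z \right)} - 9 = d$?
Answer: $\frac{1}{12} \approx 0.083333$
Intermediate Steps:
$s{\left(d,z \right)} = 9 + d$
$c{\left(N \right)} = \frac{8}{3} - \frac{N}{6}$ ($c{\left(N \right)} = 3 - \left(\frac{N \frac{1}{N}}{3} + \frac{N}{6}\right) = 3 - \left(1 \cdot \frac{1}{3} + N \frac{1}{6}\right) = 3 - \left(\frac{1}{3} + \frac{N}{6}\right) = \frac{8}{3} - \frac{N}{6}$)
$D{\left(B \right)} = \frac{11}{B}$ ($D{\left(B \right)} = \frac{9 + 2}{B} = \frac{11}{B}$)
$\frac{1}{\left(8 - 7\right)^{2} + D{\left(c{\left(10 \right)} \right)}} = \frac{1}{\left(8 - 7\right)^{2} + \frac{11}{\frac{8}{3} - \frac{5}{3}}} = \frac{1}{1^{2} + \frac{11}{\frac{8}{3} - \frac{5}{3}}} = \frac{1}{1 + \frac{11}{1}} = \frac{1}{1 + 11 \cdot 1} = \frac{1}{1 + 11} = \frac{1}{12}$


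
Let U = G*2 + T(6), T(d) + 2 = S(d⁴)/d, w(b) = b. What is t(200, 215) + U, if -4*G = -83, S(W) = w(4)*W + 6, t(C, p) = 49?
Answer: 1907/2 ≈ 953.50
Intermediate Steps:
S(W) = 6 + 4*W (S(W) = 4*W + 6 = 6 + 4*W)
T(d) = -2 + (6 + 4*d⁴)/d
G = 83/4 (G = -¼*(-83) = 83/4 ≈ 20.750)
U = 1809/2 (U = (83/4)*2 + (-2 + 4*6³ + 6/6) = 83/2 + (-2 + 4*216 + 6*(⅙)) = 83/2 + (-2 + 864 + 1) = 83/2 + 863 = 1809/2 ≈ 904.50)
t(200, 215) + U = 49 + 1809/2 = 1907/2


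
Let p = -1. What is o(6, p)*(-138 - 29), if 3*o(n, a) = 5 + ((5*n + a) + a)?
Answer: -1837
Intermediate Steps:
o(n, a) = 5/3 + 2*a/3 + 5*n/3 (o(n, a) = (5 + ((5*n + a) + a))/3 = (5 + ((a + 5*n) + a))/3 = (5 + (2*a + 5*n))/3 = (5 + 2*a + 5*n)/3 = 5/3 + 2*a/3 + 5*n/3)
o(6, p)*(-138 - 29) = (5/3 + (2/3)*(-1) + (5/3)*6)*(-138 - 29) = (5/3 - 2/3 + 10)*(-167) = 11*(-167) = -1837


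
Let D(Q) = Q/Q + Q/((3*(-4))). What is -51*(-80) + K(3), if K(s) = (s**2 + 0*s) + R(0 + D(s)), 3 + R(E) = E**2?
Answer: 65385/16 ≈ 4086.6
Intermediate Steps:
D(Q) = 1 - Q/12 (D(Q) = 1 + Q/(-12) = 1 + Q*(-1/12) = 1 - Q/12)
R(E) = -3 + E**2
K(s) = -3 + s**2 + (1 - s/12)**2 (K(s) = (s**2 + 0*s) + (-3 + (0 + (1 - s/12))**2) = (s**2 + 0) + (-3 + (1 - s/12)**2) = s**2 + (-3 + (1 - s/12)**2) = -3 + s**2 + (1 - s/12)**2)
-51*(-80) + K(3) = -51*(-80) + (-2 - 1/6*3 + (145/144)*3**2) = 4080 + (-2 - 1/2 + (145/144)*9) = 4080 + (-2 - 1/2 + 145/16) = 4080 + 105/16 = 65385/16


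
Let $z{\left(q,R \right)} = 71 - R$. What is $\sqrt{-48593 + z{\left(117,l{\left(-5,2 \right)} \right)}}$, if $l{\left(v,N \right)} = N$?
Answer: $2 i \sqrt{12131} \approx 220.28 i$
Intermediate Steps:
$\sqrt{-48593 + z{\left(117,l{\left(-5,2 \right)} \right)}} = \sqrt{-48593 + \left(71 - 2\right)} = \sqrt{-48593 + 69} = \sqrt{-48524} = 2 i \sqrt{12131}$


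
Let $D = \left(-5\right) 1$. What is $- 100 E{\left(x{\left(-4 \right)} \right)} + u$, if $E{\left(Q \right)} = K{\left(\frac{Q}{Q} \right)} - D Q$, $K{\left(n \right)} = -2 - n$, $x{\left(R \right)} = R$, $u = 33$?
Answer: $2333$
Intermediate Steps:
$D = -5$
$E{\left(Q \right)} = -3 + 5 Q$ ($E{\left(Q \right)} = \left(-2 - \frac{Q}{Q}\right) - - 5 Q = \left(-2 - 1\right) + 5 Q = -3 + 5 Q$)
$- 100 E{\left(x{\left(-4 \right)} \right)} + u = - 100 \left(-3 + 5 \left(-4\right)\right) + 33 = - 100 \left(-3 - 20\right) + 33 = \left(-100\right) \left(-23\right) + 33 = 2300 + 33 = 2333$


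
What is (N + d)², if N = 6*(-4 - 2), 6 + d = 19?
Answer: 529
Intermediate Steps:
d = 13 (d = -6 + 19 = 13)
N = -36 (N = 6*(-6) = -36)
(N + d)² = (-36 + 13)² = (-23)² = 529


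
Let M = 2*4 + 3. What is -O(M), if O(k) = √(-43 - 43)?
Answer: -I*√86 ≈ -9.2736*I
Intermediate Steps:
M = 11 (M = 8 + 3 = 11)
O(k) = I*√86 (O(k) = √(-86) = I*√86)
-O(M) = -I*√86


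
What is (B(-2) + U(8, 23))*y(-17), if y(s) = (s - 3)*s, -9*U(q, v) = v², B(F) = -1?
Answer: -182920/9 ≈ -20324.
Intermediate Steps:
U(q, v) = -v²/9
y(s) = s*(-3 + s) (y(s) = (-3 + s)*s = s*(-3 + s))
(B(-2) + U(8, 23))*y(-17) = (-1 - ⅑*23²)*(-17*(-3 - 17)) = (-1 - ⅑*529)*(-17*(-20)) = (-1 - 529/9)*340 = -538/9*340 = -182920/9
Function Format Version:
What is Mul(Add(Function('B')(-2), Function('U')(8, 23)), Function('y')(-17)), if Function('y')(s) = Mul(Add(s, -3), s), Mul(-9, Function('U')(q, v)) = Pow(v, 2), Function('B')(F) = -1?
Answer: Rational(-182920, 9) ≈ -20324.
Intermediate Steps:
Function('U')(q, v) = Mul(Rational(-1, 9), Pow(v, 2))
Function('y')(s) = Mul(s, Add(-3, s)) (Function('y')(s) = Mul(Add(-3, s), s) = Mul(s, Add(-3, s)))
Mul(Add(Function('B')(-2), Function('U')(8, 23)), Function('y')(-17)) = Mul(Add(-1, Mul(Rational(-1, 9), Pow(23, 2))), Mul(-17, Add(-3, -17))) = Mul(Add(-1, Mul(Rational(-1, 9), 529)), Mul(-17, -20)) = Mul(Add(-1, Rational(-529, 9)), 340) = Mul(Rational(-538, 9), 340) = Rational(-182920, 9)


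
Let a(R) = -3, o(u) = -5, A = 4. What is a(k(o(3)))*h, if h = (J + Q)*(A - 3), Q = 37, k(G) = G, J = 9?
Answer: -138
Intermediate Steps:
h = 46 (h = (9 + 37)*(4 - 3) = 46*1 = 46)
a(k(o(3)))*h = -3*46 = -138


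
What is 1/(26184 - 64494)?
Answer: -1/38310 ≈ -2.6103e-5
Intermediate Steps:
1/(26184 - 64494) = 1/(-38310) = -1/38310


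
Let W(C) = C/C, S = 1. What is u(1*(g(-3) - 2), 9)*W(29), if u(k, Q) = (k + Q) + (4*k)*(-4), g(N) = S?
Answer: 24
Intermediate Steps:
g(N) = 1
u(k, Q) = Q - 15*k (u(k, Q) = (Q + k) - 16*k = Q - 15*k)
W(C) = 1
u(1*(g(-3) - 2), 9)*W(29) = (9 - 15*(1 - 2))*1 = (9 - 15*(-1))*1 = (9 + 15)*1 = 24*1 = 24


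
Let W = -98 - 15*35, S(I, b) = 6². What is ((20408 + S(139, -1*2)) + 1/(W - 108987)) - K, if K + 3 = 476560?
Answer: -49994545931/109610 ≈ -4.5611e+5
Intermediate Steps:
K = 476557 (K = -3 + 476560 = 476557)
S(I, b) = 36
W = -623 (W = -98 - 525 = -623)
((20408 + S(139, -1*2)) + 1/(W - 108987)) - K = ((20408 + 36) + 1/(-623 - 108987)) - 1*476557 = (20444 + 1/(-109610)) - 476557 = (20444 - 1/109610) - 476557 = 2240866839/109610 - 476557 = -49994545931/109610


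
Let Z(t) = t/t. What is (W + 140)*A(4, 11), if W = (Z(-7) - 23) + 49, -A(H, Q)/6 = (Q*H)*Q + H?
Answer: -488976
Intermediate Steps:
Z(t) = 1
A(H, Q) = -6*H - 6*H*Q**2 (A(H, Q) = -6*((Q*H)*Q + H) = -6*((H*Q)*Q + H) = -6*(H*Q**2 + H) = -6*(H + H*Q**2) = -6*H - 6*H*Q**2)
W = 27 (W = (1 - 23) + 49 = -22 + 49 = 27)
(W + 140)*A(4, 11) = (27 + 140)*(-6*4*(1 + 11**2)) = 167*(-6*4*(1 + 121)) = 167*(-6*4*122) = 167*(-2928) = -488976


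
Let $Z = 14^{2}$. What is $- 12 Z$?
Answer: $-2352$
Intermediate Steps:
$Z = 196$
$- 12 Z = \left(-12\right) 196 = -2352$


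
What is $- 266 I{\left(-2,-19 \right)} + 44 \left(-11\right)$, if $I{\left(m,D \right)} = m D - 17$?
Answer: $-6070$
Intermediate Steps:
$I{\left(m,D \right)} = -17 + D m$ ($I{\left(m,D \right)} = D m - 17 = -17 + D m$)
$- 266 I{\left(-2,-19 \right)} + 44 \left(-11\right) = - 266 \left(-17 - -38\right) + 44 \left(-11\right) = - 266 \left(-17 + 38\right) - 484 = \left(-266\right) 21 - 484 = -5586 - 484 = -6070$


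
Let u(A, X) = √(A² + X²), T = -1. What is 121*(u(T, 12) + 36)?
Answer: 4356 + 121*√145 ≈ 5813.0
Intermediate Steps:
121*(u(T, 12) + 36) = 121*(√((-1)² + 12²) + 36) = 121*(√(1 + 144) + 36) = 121*(√145 + 36) = 121*(36 + √145) = 4356 + 121*√145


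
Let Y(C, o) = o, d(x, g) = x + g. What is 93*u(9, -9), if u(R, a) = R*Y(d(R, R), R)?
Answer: 7533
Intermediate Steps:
d(x, g) = g + x
u(R, a) = R² (u(R, a) = R*R = R²)
93*u(9, -9) = 93*9² = 93*81 = 7533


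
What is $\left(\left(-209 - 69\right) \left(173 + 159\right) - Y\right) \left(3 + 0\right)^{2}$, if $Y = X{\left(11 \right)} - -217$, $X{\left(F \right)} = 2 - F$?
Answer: $-832536$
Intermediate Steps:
$Y = 208$ ($Y = \left(2 - 11\right) - -217 = \left(2 - 11\right) + 217 = -9 + 217 = 208$)
$\left(\left(-209 - 69\right) \left(173 + 159\right) - Y\right) \left(3 + 0\right)^{2} = \left(\left(-209 - 69\right) \left(173 + 159\right) - 208\right) \left(3 + 0\right)^{2} = \left(\left(-278\right) 332 - 208\right) 3^{2} = \left(-92296 - 208\right) 9 = \left(-92504\right) 9 = -832536$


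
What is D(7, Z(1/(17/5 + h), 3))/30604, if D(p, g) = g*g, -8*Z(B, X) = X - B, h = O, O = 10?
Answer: 343/78503632 ≈ 4.3692e-6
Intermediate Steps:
h = 10
Z(B, X) = -X/8 + B/8 (Z(B, X) = -(X - B)/8 = -X/8 + B/8)
D(p, g) = g²
D(7, Z(1/(17/5 + h), 3))/30604 = (-⅛*3 + 1/(8*(17/5 + 10)))²/30604 = (-3/8 + 1/(8*(17*(⅕) + 10)))²*(1/30604) = (-3/8 + 1/(8*(17/5 + 10)))²*(1/30604) = (-3/8 + 1/(8*(67/5)))²*(1/30604) = (-3/8 + (⅛)*(5/67))²*(1/30604) = (-3/8 + 5/536)²*(1/30604) = (-49/134)²*(1/30604) = (2401/17956)*(1/30604) = 343/78503632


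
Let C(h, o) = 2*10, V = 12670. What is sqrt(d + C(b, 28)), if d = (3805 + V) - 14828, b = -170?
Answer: sqrt(1667) ≈ 40.829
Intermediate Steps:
C(h, o) = 20
d = 1647 (d = (3805 + 12670) - 14828 = 16475 - 14828 = 1647)
sqrt(d + C(b, 28)) = sqrt(1647 + 20) = sqrt(1667)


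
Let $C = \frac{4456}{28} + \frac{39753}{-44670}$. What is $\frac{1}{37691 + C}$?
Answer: $\frac{104230}{3945027633} \approx 2.6421 \cdot 10^{-5}$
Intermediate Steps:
$C = \frac{16494703}{104230}$ ($C = 4456 \cdot \frac{1}{28} + 39753 \left(- \frac{1}{44670}\right) = \frac{1114}{7} - \frac{13251}{14890} = \frac{16494703}{104230} \approx 158.25$)
$\frac{1}{37691 + C} = \frac{1}{37691 + \frac{16494703}{104230}} = \frac{1}{\frac{3945027633}{104230}} = \frac{104230}{3945027633}$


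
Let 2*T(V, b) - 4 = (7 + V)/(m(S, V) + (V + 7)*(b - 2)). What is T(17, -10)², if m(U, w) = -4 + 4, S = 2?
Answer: 2209/576 ≈ 3.8351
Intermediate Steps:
m(U, w) = 0
T(V, b) = 2 + 1/(2*(-2 + b)) (T(V, b) = 2 + ((7 + V)/(0 + (V + 7)*(b - 2)))/2 = 2 + ((7 + V)/(0 + (7 + V)*(-2 + b)))/2 = 2 + ((7 + V)/(0 + (-2 + b)*(7 + V)))/2 = 2 + ((7 + V)/(((-2 + b)*(7 + V))))/2 = 2 + ((7 + V)*(1/((-2 + b)*(7 + V))))/2 = 2 + 1/(2*(-2 + b)))
T(17, -10)² = ((-7 + 4*(-10))/(2*(-2 - 10)))² = ((½)*(-7 - 40)/(-12))² = ((½)*(-1/12)*(-47))² = (47/24)² = 2209/576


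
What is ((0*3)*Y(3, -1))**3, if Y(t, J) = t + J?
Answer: 0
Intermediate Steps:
Y(t, J) = J + t
((0*3)*Y(3, -1))**3 = ((0*3)*(-1 + 3))**3 = (0*2)**3 = 0**3 = 0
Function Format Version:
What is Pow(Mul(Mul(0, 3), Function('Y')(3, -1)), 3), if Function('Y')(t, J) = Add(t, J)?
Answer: 0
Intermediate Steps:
Function('Y')(t, J) = Add(J, t)
Pow(Mul(Mul(0, 3), Function('Y')(3, -1)), 3) = Pow(Mul(Mul(0, 3), Add(-1, 3)), 3) = Pow(Mul(0, 2), 3) = Pow(0, 3) = 0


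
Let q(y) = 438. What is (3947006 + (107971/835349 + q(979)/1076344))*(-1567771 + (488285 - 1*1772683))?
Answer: -5060950757741141178857259/449561442028 ≈ -1.1258e+13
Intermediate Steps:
(3947006 + (107971/835349 + q(979)/1076344))*(-1567771 + (488285 - 1*1772683)) = (3947006 + (107971/835349 + 438/1076344))*(-1567771 + (488285 - 1*1772683)) = (3947006 + (107971*(1/835349) + 438*(1/1076344)))*(-1567771 + (488285 - 1772683)) = (3947006 + (107971/835349 + 219/538172))*(-1567771 - 1284398) = (3947006 + 58289910443/449561442028)*(-2852169) = (1774421767343078611/449561442028)*(-2852169) = -5060950757741141178857259/449561442028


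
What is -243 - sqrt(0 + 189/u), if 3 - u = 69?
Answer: -243 - 3*I*sqrt(154)/22 ≈ -243.0 - 1.6922*I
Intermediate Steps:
u = -66 (u = 3 - 1*69 = 3 - 69 = -66)
-243 - sqrt(0 + 189/u) = -243 - sqrt(0 + 189/(-66)) = -243 - sqrt(0 + 189*(-1/66)) = -243 - sqrt(0 - 63/22) = -243 - sqrt(-63/22) = -243 - 3*I*sqrt(154)/22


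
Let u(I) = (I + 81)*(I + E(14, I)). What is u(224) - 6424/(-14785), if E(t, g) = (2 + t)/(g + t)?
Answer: 120240072656/1759415 ≈ 68341.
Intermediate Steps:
u(I) = (81 + I)*(I + 16/(14 + I)) (u(I) = (I + 81)*(I + (2 + 14)/(I + 14)) = (81 + I)*(I + 16/(14 + I)))
u(224) - 6424/(-14785) = (1296 + 16*224 + 224*(14 + 224)*(81 + 224))/(14 + 224) - 6424/(-14785) = (1296 + 3584 + 224*238*305)/238 - 6424*(-1/14785) = (1296 + 3584 + 16260160)/238 + 6424/14785 = (1/238)*16265040 + 6424/14785 = 8132520/119 + 6424/14785 = 120240072656/1759415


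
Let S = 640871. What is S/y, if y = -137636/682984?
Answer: -109426159766/34409 ≈ -3.1802e+6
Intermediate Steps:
y = -34409/170746 (y = -137636*1/682984 = -34409/170746 ≈ -0.20152)
S/y = 640871/(-34409/170746) = 640871*(-170746/34409) = -109426159766/34409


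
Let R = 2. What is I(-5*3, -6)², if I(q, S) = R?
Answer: 4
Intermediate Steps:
I(q, S) = 2
I(-5*3, -6)² = 2² = 4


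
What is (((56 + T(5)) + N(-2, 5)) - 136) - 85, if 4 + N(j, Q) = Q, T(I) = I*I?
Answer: -139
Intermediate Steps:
T(I) = I²
N(j, Q) = -4 + Q
(((56 + T(5)) + N(-2, 5)) - 136) - 85 = (((56 + 5²) + (-4 + 5)) - 136) - 85 = (((56 + 25) + 1) - 136) - 85 = ((81 + 1) - 136) - 85 = (82 - 136) - 85 = -54 - 85 = -139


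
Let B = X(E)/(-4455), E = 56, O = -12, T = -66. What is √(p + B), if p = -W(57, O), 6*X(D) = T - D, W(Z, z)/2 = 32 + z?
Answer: I*√88198935/1485 ≈ 6.3242*I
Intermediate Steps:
W(Z, z) = 64 + 2*z (W(Z, z) = 2*(32 + z) = 64 + 2*z)
X(D) = -11 - D/6 (X(D) = (-66 - D)/6 = -11 - D/6)
B = 61/13365 (B = (-11 - ⅙*56)/(-4455) = (-11 - 28/3)*(-1/4455) = -61/3*(-1/4455) = 61/13365 ≈ 0.0045642)
p = -40 (p = -(64 + 2*(-12)) = -(64 - 24) = -1*40 = -40)
√(p + B) = √(-40 + 61/13365) = √(-534539/13365) = I*√88198935/1485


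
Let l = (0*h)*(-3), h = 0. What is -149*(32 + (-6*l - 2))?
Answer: -4470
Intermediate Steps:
l = 0 (l = (0*0)*(-3) = 0*(-3) = 0)
-149*(32 + (-6*l - 2)) = -149*(32 + (-6*0 - 2)) = -149*(32 + (0 - 2)) = -149*(32 - 2) = -149*30 = -4470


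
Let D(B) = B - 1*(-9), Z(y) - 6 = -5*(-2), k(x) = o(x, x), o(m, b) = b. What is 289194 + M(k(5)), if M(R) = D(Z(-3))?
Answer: 289219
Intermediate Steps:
k(x) = x
Z(y) = 16 (Z(y) = 6 - 5*(-2) = 6 + 10 = 16)
D(B) = 9 + B (D(B) = B + 9 = 9 + B)
M(R) = 25 (M(R) = 9 + 16 = 25)
289194 + M(k(5)) = 289194 + 25 = 289219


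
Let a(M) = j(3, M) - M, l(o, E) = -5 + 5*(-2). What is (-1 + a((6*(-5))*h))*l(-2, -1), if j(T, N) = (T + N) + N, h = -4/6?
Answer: -330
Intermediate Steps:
h = -⅔ (h = -4*⅙ = -⅔ ≈ -0.66667)
j(T, N) = T + 2*N (j(T, N) = (N + T) + N = T + 2*N)
l(o, E) = -15 (l(o, E) = -5 - 10 = -15)
a(M) = 3 + M (a(M) = (3 + 2*M) - M = 3 + M)
(-1 + a((6*(-5))*h))*l(-2, -1) = (-1 + (3 + (6*(-5))*(-⅔)))*(-15) = (-1 + (3 - 30*(-⅔)))*(-15) = (-1 + (3 + 20))*(-15) = (-1 + 23)*(-15) = 22*(-15) = -330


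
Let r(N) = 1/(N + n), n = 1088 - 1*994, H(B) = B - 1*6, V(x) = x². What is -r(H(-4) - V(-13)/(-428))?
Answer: -428/36121 ≈ -0.011849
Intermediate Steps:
H(B) = -6 + B (H(B) = B - 6 = -6 + B)
n = 94 (n = 1088 - 994 = 94)
r(N) = 1/(94 + N) (r(N) = 1/(N + 94) = 1/(94 + N))
-r(H(-4) - V(-13)/(-428)) = -1/(94 + ((-6 - 4) - (-13)²/(-428))) = -1/(94 + (-10 - 169*(-1)/428)) = -1/(94 + (-10 - 1*(-169/428))) = -1/(94 + (-10 + 169/428)) = -1/(94 - 4111/428) = -1/36121/428 = -1*428/36121 = -428/36121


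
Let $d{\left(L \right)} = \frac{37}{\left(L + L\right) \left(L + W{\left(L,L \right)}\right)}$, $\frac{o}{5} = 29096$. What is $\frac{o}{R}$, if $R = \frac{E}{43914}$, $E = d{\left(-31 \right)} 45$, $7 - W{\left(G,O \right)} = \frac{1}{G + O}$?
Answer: $\frac{633324077776}{111} \approx 5.7056 \cdot 10^{9}$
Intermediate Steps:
$o = 145480$ ($o = 5 \cdot 29096 = 145480$)
$W{\left(G,O \right)} = 7 - \frac{1}{G + O}$
$d{\left(L \right)} = \frac{37}{2 L \left(L + \frac{-1 + 14 L}{2 L}\right)}$ ($d{\left(L \right)} = \frac{37}{\left(L + L\right) \left(L + \frac{-1 + 7 L + 7 L}{L + L}\right)} = \frac{37}{2 L \left(L + \frac{-1 + 14 L}{2 L}\right)}$)
$E = \frac{1665}{1487}$ ($E = \frac{37}{-1 + 2 \left(-31\right)^{2} + 14 \left(-31\right)} 45 = \frac{37}{-1 + 2 \cdot 961 - 434} \cdot 45 = \frac{37}{-1 + 1922 - 434} \cdot 45 = \frac{37}{1487} \cdot 45 = \frac{1665}{1487} \approx 1.1197$)
$R = \frac{555}{21766706}$ ($R = \frac{1665}{1487 \cdot 43914} = \frac{1665}{1487} \cdot \frac{1}{43914} = \frac{555}{21766706} \approx 2.5498 \cdot 10^{-5}$)
$\frac{o}{R} = \frac{145480}{\frac{555}{21766706}} = 145480 \cdot \frac{21766706}{555} = \frac{633324077776}{111}$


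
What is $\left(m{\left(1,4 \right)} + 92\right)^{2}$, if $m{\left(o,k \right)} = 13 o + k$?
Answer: $11881$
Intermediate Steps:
$m{\left(o,k \right)} = k + 13 o$
$\left(m{\left(1,4 \right)} + 92\right)^{2} = \left(\left(4 + 13 \cdot 1\right) + 92\right)^{2} = \left(\left(4 + 13\right) + 92\right)^{2} = \left(17 + 92\right)^{2} = 109^{2} = 11881$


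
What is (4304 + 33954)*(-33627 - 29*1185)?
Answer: -2601237936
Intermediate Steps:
(4304 + 33954)*(-33627 - 29*1185) = 38258*(-33627 - 34365) = 38258*(-67992) = -2601237936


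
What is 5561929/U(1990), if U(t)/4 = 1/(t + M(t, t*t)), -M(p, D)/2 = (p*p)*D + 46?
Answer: -87224350904509019379/2 ≈ -4.3612e+19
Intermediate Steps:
M(p, D) = -92 - 2*D*p² (M(p, D) = -2*((p*p)*D + 46) = -2*(p²*D + 46) = -2*(D*p² + 46) = -2*(46 + D*p²) = -92 - 2*D*p²)
U(t) = 4/(-92 + t - 2*t⁴) (U(t) = 4/(t + (-92 - 2*t*t*t²)) = 4/(t + (-92 - 2*t²*t²)) = 4/(t + (-92 - 2*t⁴)) = 4/(-92 + t - 2*t⁴))
5561929/U(1990) = 5561929/((-4/(92 - 1*1990 + 2*1990⁴))) = 5561929/((-4/(92 - 1990 + 2*15682392010000))) = 5561929/((-4/(92 - 1990 + 31364784020000))) = 5561929/((-4/31364784018102)) = 5561929/((-4*1/31364784018102)) = 5561929/(-2/15682392009051) = 5561929*(-15682392009051/2) = -87224350904509019379/2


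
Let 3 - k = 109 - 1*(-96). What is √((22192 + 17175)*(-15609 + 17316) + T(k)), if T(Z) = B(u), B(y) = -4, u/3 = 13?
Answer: √67199465 ≈ 8197.5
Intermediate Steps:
u = 39 (u = 3*13 = 39)
k = -202 (k = 3 - (109 - 1*(-96)) = 3 - (109 + 96) = 3 - 1*205 = 3 - 205 = -202)
T(Z) = -4
√((22192 + 17175)*(-15609 + 17316) + T(k)) = √((22192 + 17175)*(-15609 + 17316) - 4) = √(39367*1707 - 4) = √(67199469 - 4) = √67199465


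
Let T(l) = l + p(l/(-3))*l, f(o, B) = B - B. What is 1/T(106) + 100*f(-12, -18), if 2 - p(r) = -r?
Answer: -3/10282 ≈ -0.00029177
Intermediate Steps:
p(r) = 2 + r (p(r) = 2 - (-1)*r = 2 + r)
f(o, B) = 0
T(l) = l + l*(2 - l/3) (T(l) = l + (2 + l/(-3))*l = l + (2 + l*(-⅓))*l = l + (2 - l/3)*l = l + l*(2 - l/3))
1/T(106) + 100*f(-12, -18) = 1/((⅓)*106*(9 - 1*106)) + 100*0 = 1/((⅓)*106*(9 - 106)) + 0 = 1/((⅓)*106*(-97)) + 0 = 1/(-10282/3) + 0 = -3/10282 + 0 = -3/10282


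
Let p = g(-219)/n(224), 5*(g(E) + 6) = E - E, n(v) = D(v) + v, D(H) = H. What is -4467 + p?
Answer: -1000611/224 ≈ -4467.0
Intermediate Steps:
n(v) = 2*v (n(v) = v + v = 2*v)
g(E) = -6 (g(E) = -6 + (E - E)/5 = -6 + (⅕)*0 = -6 + 0 = -6)
p = -3/224 (p = -6/(2*224) = -6/448 = -6*1/448 = -3/224 ≈ -0.013393)
-4467 + p = -4467 - 3/224 = -1000611/224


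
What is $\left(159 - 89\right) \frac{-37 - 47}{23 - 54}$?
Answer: $\frac{5880}{31} \approx 189.68$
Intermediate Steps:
$\left(159 - 89\right) \frac{-37 - 47}{23 - 54} = 70 \left(- \frac{84}{-31}\right) = 70 \left(\left(-84\right) \left(- \frac{1}{31}\right)\right) = 70 \cdot \frac{84}{31} = \frac{5880}{31}$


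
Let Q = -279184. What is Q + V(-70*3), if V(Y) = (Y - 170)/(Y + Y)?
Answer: -5862845/21 ≈ -2.7918e+5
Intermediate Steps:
V(Y) = (-170 + Y)/(2*Y) (V(Y) = (-170 + Y)/((2*Y)) = (-170 + Y)*(1/(2*Y)) = (-170 + Y)/(2*Y))
Q + V(-70*3) = -279184 + (-170 - 70*3)/(2*((-70*3))) = -279184 + (1/2)*(-170 - 210)/(-210) = -279184 + (1/2)*(-1/210)*(-380) = -279184 + 19/21 = -5862845/21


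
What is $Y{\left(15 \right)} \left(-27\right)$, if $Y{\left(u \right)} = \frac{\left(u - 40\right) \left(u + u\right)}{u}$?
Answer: $1350$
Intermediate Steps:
$Y{\left(u \right)} = -80 + 2 u$ ($Y{\left(u \right)} = \frac{\left(-40 + u\right) 2 u}{u} = \frac{2 u \left(-40 + u\right)}{u} = -80 + 2 u$)
$Y{\left(15 \right)} \left(-27\right) = \left(-80 + 2 \cdot 15\right) \left(-27\right) = \left(-80 + 30\right) \left(-27\right) = \left(-50\right) \left(-27\right) = 1350$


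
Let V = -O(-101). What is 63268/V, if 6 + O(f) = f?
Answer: 63268/107 ≈ 591.29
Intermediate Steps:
O(f) = -6 + f
V = 107 (V = -(-6 - 101) = -1*(-107) = 107)
63268/V = 63268/107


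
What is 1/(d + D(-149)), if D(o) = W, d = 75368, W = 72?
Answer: 1/75440 ≈ 1.3256e-5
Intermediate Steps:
D(o) = 72
1/(d + D(-149)) = 1/(75368 + 72) = 1/75440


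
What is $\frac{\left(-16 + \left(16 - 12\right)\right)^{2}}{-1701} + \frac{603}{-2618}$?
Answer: $- \frac{22265}{70686} \approx -0.31498$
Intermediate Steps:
$\frac{\left(-16 + \left(16 - 12\right)\right)^{2}}{-1701} + \frac{603}{-2618} = \left(-16 + 4\right)^{2} \left(- \frac{1}{1701}\right) + 603 \left(- \frac{1}{2618}\right) = \left(-12\right)^{2} \left(- \frac{1}{1701}\right) - \frac{603}{2618} = 144 \left(- \frac{1}{1701}\right) - \frac{603}{2618} = - \frac{16}{189} - \frac{603}{2618} = - \frac{22265}{70686}$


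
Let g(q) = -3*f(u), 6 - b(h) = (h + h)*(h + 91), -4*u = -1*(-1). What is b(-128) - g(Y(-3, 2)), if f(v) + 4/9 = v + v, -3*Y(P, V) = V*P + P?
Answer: -56813/6 ≈ -9468.8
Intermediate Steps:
u = -1/4 (u = -(-1)*(-1)/4 = -1/4*1 = -1/4 ≈ -0.25000)
Y(P, V) = -P/3 - P*V/3 (Y(P, V) = -(V*P + P)/3 = -(P*V + P)/3 = -(P + P*V)/3 = -P/3 - P*V/3)
f(v) = -4/9 + 2*v (f(v) = -4/9 + (v + v) = -4/9 + 2*v)
b(h) = 6 - 2*h*(91 + h) (b(h) = 6 - (h + h)*(h + 91) = 6 - 2*h*(91 + h))
g(q) = 17/6 (g(q) = -3*(-4/9 + 2*(-1/4)) = -3*(-4/9 - 1/2) = -3*(-17/18) = 17/6)
b(-128) - g(Y(-3, 2)) = (6 - 182*(-128) - 2*(-128)**2) - 1*17/6 = (6 + 23296 - 2*16384) - 17/6 = (6 + 23296 - 32768) - 17/6 = -9466 - 17/6 = -56813/6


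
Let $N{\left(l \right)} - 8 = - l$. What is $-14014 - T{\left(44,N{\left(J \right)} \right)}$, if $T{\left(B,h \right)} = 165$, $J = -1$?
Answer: $-14179$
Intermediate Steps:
$N{\left(l \right)} = 8 - l$
$-14014 - T{\left(44,N{\left(J \right)} \right)} = -14014 - 165 = -14179$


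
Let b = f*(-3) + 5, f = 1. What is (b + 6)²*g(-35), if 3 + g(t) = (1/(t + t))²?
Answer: -235184/1225 ≈ -191.99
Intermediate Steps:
b = 2 (b = 1*(-3) + 5 = -3 + 5 = 2)
g(t) = -3 + 1/(4*t²) (g(t) = -3 + (1/(t + t))² = -3 + (1/(2*t))² = -3 + 1/(4*t²))
(b + 6)²*g(-35) = (2 + 6)²*(-3 + (¼)/(-35)²) = 8²*(-3 + (¼)*(1/1225)) = 64*(-3 + 1/4900) = 64*(-14699/4900) = -235184/1225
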